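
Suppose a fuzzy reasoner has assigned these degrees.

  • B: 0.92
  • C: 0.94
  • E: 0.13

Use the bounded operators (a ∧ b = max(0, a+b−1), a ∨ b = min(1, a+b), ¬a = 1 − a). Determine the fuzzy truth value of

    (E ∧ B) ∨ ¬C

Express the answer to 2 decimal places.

E ∧ B = max(0, a+b−1) on (0.13, 0.92) = 0.05
¬C = 1 − 0.94 = 0.06
(E ∧ B) ∨ ¬C = min(1, a+b) on (0.05, 0.06) = 0.11

0.11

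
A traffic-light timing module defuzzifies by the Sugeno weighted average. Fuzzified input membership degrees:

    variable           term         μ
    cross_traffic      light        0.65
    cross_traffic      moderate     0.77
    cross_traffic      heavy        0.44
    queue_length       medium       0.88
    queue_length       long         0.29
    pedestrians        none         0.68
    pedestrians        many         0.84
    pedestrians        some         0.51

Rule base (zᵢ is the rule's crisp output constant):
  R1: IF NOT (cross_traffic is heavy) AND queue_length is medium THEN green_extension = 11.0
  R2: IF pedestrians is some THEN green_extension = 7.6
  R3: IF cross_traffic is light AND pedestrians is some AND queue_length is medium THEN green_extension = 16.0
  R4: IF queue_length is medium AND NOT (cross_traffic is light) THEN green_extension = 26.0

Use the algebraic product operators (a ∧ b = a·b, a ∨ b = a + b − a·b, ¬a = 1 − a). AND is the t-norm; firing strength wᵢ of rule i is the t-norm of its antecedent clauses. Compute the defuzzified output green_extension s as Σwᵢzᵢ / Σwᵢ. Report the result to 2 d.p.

13.71

R1 (z=11.0): ¬heavy=1−0.44=0.56, medium=0.88; AND[a·b] → w = 0.4928
R2 (z=7.6): some=0.51 → w = 0.5100
R3 (z=16.0): light=0.65, some=0.51, medium=0.88; AND[a·b] → w = 0.2917
R4 (z=26.0): medium=0.88, ¬light=1−0.65=0.35; AND[a·b] → w = 0.3080
Weighted average = (0.4928·11.0 + 0.5100·7.6 + 0.2917·16.0 + 0.3080·26.0) / (0.4928 + 0.5100 + 0.2917 + 0.3080)
  = 21.9723 / 1.6025 = 13.71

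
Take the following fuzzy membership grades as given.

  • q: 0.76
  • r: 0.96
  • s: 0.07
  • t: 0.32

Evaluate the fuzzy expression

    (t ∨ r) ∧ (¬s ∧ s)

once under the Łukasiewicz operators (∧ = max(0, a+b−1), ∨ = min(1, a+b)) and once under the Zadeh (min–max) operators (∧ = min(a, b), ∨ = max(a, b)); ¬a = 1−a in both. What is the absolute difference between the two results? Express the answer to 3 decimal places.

Under Łukasiewicz:
  t ∨ r = min(1, a+b) on (0.32, 0.96) = 1.00
  ¬s = 1 − 0.07 = 0.93
  ¬s ∧ s = max(0, a+b−1) on (0.93, 0.07) = 0.00
  (t ∨ r) ∧ (¬s ∧ s) = max(0, a+b−1) on (1.00, 0.00) = 0.00
  → value = 0.0000
Under Zadeh (min–max):
  t ∨ r = max(a, b) on (0.32, 0.96) = 0.96
  ¬s = 1 − 0.07 = 0.93
  ¬s ∧ s = min(a, b) on (0.93, 0.07) = 0.07
  (t ∨ r) ∧ (¬s ∧ s) = min(a, b) on (0.96, 0.07) = 0.07
  → value = 0.0700
|0.0000 − 0.0700| = 0.070

0.070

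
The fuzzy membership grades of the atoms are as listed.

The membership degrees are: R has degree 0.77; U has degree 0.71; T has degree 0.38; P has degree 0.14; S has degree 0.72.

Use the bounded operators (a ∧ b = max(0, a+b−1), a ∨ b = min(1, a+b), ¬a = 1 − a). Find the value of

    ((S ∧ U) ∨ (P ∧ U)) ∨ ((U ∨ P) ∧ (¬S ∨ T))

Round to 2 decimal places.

0.94

S ∧ U = max(0, a+b−1) on (0.72, 0.71) = 0.43
P ∧ U = max(0, a+b−1) on (0.14, 0.71) = 0.00
(S ∧ U) ∨ (P ∧ U) = min(1, a+b) on (0.43, 0.00) = 0.43
U ∨ P = min(1, a+b) on (0.71, 0.14) = 0.85
¬S = 1 − 0.72 = 0.28
¬S ∨ T = min(1, a+b) on (0.28, 0.38) = 0.66
(U ∨ P) ∧ (¬S ∨ T) = max(0, a+b−1) on (0.85, 0.66) = 0.51
((S ∧ U) ∨ (P ∧ U)) ∨ ((U ∨ P) ∧ (¬S ∨ T)) = min(1, a+b) on (0.43, 0.51) = 0.94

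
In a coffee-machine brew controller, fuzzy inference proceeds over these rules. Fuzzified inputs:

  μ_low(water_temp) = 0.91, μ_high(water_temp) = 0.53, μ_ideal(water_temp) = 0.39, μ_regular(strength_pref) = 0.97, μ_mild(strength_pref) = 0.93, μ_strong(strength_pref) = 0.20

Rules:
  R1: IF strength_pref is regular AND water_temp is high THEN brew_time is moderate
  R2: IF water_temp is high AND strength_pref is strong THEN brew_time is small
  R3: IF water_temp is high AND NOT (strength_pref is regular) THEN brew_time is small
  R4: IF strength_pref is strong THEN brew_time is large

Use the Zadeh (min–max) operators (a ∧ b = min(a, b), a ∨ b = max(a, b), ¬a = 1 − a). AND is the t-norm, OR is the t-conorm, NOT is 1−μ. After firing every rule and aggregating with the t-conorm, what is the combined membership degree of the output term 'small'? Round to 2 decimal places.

R1: regular=0.97, high=0.53; AND[min(a, b)] → w = 0.53
R2: high=0.53, strong=0.20; AND[min(a, b)] → w = 0.20
R3: high=0.53, ¬regular=1−0.97=0.03; AND[min(a, b)] → w = 0.03
R4: strong=0.20 → w = 0.20
Rules with consequent 'small': {R2, R3} → strengths 0.20, 0.03
Aggregate via t-conorm [max(a, b)]: 0.20

0.20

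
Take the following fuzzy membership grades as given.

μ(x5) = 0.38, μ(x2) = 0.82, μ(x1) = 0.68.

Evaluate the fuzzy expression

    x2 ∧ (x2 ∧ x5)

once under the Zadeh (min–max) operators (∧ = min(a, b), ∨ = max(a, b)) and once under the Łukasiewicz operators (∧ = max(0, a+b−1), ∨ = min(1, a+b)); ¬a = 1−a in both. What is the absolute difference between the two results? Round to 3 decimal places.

0.360

Under Zadeh (min–max):
  x2 ∧ x5 = min(a, b) on (0.82, 0.38) = 0.38
  x2 ∧ (x2 ∧ x5) = min(a, b) on (0.82, 0.38) = 0.38
  → value = 0.3800
Under Łukasiewicz:
  x2 ∧ x5 = max(0, a+b−1) on (0.82, 0.38) = 0.20
  x2 ∧ (x2 ∧ x5) = max(0, a+b−1) on (0.82, 0.20) = 0.02
  → value = 0.0200
|0.3800 − 0.0200| = 0.360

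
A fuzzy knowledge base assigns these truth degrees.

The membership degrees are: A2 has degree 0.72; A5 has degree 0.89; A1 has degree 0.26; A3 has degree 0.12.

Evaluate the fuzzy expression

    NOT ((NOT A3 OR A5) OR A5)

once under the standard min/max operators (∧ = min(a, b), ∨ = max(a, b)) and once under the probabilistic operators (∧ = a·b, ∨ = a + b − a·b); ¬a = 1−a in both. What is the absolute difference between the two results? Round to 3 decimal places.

0.109

Under standard min/max:
  NOT A3 = 1 − 0.12 = 0.88
  NOT A3 OR A5 = max(a, b) on (0.88, 0.89) = 0.89
  (NOT A3 OR A5) OR A5 = max(a, b) on (0.89, 0.89) = 0.89
  NOT ((NOT A3 OR A5) OR A5) = 1 − 0.89 = 0.11
  → value = 0.1100
Under probabilistic:
  NOT A3 = 1 − 0.1200 = 0.8800
  NOT A3 OR A5 = a + b − a·b on (0.8800, 0.8900) = 0.9868
  (NOT A3 OR A5) OR A5 = a + b − a·b on (0.9868, 0.8900) = 0.9985
  NOT ((NOT A3 OR A5) OR A5) = 1 − 0.9985 = 0.0015
  → value = 0.0015
|0.1100 − 0.0015| = 0.109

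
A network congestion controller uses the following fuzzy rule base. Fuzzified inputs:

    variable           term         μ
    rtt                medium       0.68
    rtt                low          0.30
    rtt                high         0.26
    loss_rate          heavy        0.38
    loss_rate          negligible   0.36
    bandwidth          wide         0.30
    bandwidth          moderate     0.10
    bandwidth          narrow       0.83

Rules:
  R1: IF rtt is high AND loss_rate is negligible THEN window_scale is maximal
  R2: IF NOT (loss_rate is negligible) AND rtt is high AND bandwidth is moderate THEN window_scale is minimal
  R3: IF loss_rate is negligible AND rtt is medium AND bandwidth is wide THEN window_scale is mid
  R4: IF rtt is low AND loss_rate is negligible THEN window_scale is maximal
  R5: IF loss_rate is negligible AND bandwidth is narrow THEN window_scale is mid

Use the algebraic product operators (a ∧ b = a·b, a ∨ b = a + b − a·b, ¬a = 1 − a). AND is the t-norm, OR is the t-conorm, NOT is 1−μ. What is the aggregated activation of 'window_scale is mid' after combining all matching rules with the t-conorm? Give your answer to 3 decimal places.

R1: high=0.26, negligible=0.36; AND[a·b] → w = 0.0936
R2: ¬negligible=1−0.36=0.64, high=0.26, moderate=0.10; AND[a·b] → w = 0.0166
R3: negligible=0.36, medium=0.68, wide=0.30; AND[a·b] → w = 0.0734
R4: low=0.30, negligible=0.36; AND[a·b] → w = 0.1080
R5: negligible=0.36, narrow=0.83; AND[a·b] → w = 0.2988
Rules with consequent 'mid': {R3, R5} → strengths 0.0734, 0.2988
Aggregate via t-conorm [a + b − a·b]: 0.3503

0.350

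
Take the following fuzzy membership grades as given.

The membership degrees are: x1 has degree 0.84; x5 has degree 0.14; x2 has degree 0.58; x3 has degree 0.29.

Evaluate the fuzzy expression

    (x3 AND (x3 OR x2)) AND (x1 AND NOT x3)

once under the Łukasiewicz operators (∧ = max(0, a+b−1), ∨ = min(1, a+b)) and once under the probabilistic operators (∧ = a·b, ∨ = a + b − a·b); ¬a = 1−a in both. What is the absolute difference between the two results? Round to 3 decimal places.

Under Łukasiewicz:
  x3 OR x2 = min(1, a+b) on (0.29, 0.58) = 0.87
  x3 AND (x3 OR x2) = max(0, a+b−1) on (0.29, 0.87) = 0.16
  NOT x3 = 1 − 0.29 = 0.71
  x1 AND NOT x3 = max(0, a+b−1) on (0.84, 0.71) = 0.55
  (x3 AND (x3 OR x2)) AND (x1 AND NOT x3) = max(0, a+b−1) on (0.16, 0.55) = 0.00
  → value = 0.0000
Under probabilistic:
  x3 OR x2 = a + b − a·b on (0.2900, 0.5800) = 0.7018
  x3 AND (x3 OR x2) = a·b on (0.2900, 0.7018) = 0.2035
  NOT x3 = 1 − 0.2900 = 0.7100
  x1 AND NOT x3 = a·b on (0.8400, 0.7100) = 0.5964
  (x3 AND (x3 OR x2)) AND (x1 AND NOT x3) = a·b on (0.2035, 0.5964) = 0.1214
  → value = 0.1214
|0.0000 − 0.1214| = 0.121

0.121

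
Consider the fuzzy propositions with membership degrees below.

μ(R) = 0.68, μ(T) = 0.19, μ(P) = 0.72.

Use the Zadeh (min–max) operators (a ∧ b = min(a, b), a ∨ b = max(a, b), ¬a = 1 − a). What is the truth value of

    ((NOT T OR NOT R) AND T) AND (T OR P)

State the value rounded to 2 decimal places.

0.19

NOT T = 1 − 0.19 = 0.81
NOT R = 1 − 0.68 = 0.32
NOT T OR NOT R = max(a, b) on (0.81, 0.32) = 0.81
(NOT T OR NOT R) AND T = min(a, b) on (0.81, 0.19) = 0.19
T OR P = max(a, b) on (0.19, 0.72) = 0.72
((NOT T OR NOT R) AND T) AND (T OR P) = min(a, b) on (0.19, 0.72) = 0.19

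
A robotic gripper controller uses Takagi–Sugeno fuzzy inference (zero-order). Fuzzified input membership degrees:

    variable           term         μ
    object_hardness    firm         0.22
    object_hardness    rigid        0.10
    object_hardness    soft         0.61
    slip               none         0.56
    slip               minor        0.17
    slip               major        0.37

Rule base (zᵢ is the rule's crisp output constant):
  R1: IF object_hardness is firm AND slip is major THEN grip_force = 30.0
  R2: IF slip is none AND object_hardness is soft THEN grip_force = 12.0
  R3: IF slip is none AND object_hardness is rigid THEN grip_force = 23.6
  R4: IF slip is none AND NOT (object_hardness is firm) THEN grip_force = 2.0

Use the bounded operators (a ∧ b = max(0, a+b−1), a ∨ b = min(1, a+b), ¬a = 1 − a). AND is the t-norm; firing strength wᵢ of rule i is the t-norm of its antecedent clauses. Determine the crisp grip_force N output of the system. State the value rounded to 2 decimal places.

5.33

R1 (z=30.0): firm=0.22, major=0.37; AND[max(0, a+b−1)] → w = 0.00
R2 (z=12.0): none=0.56, soft=0.61; AND[max(0, a+b−1)] → w = 0.17
R3 (z=23.6): none=0.56, rigid=0.10; AND[max(0, a+b−1)] → w = 0.00
R4 (z=2.0): none=0.56, ¬firm=1−0.22=0.78; AND[max(0, a+b−1)] → w = 0.34
Weighted average = (0.00·30.0 + 0.17·12.0 + 0.00·23.6 + 0.34·2.0) / (0.00 + 0.17 + 0.00 + 0.34)
  = 2.7200 / 0.5100 = 5.33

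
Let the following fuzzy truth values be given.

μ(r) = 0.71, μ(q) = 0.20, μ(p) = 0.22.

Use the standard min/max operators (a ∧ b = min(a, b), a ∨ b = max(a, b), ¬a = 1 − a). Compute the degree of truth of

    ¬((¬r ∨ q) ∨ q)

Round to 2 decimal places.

0.71

¬r = 1 − 0.71 = 0.29
¬r ∨ q = max(a, b) on (0.29, 0.20) = 0.29
(¬r ∨ q) ∨ q = max(a, b) on (0.29, 0.20) = 0.29
¬((¬r ∨ q) ∨ q) = 1 − 0.29 = 0.71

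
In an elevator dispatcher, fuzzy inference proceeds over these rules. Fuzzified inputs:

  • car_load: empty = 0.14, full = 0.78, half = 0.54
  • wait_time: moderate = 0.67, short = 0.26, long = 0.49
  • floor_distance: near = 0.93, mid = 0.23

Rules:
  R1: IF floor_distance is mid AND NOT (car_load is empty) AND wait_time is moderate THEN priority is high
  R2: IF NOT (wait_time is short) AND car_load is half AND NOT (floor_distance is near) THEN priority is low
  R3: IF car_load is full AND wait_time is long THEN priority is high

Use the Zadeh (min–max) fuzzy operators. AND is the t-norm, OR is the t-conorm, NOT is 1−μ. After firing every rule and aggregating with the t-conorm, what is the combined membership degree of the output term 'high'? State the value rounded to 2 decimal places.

0.49

R1: mid=0.23, ¬empty=1−0.14=0.86, moderate=0.67; AND[min(a, b)] → w = 0.23
R2: ¬short=1−0.26=0.74, half=0.54, ¬near=1−0.93=0.07; AND[min(a, b)] → w = 0.07
R3: full=0.78, long=0.49; AND[min(a, b)] → w = 0.49
Rules with consequent 'high': {R1, R3} → strengths 0.23, 0.49
Aggregate via t-conorm [max(a, b)]: 0.49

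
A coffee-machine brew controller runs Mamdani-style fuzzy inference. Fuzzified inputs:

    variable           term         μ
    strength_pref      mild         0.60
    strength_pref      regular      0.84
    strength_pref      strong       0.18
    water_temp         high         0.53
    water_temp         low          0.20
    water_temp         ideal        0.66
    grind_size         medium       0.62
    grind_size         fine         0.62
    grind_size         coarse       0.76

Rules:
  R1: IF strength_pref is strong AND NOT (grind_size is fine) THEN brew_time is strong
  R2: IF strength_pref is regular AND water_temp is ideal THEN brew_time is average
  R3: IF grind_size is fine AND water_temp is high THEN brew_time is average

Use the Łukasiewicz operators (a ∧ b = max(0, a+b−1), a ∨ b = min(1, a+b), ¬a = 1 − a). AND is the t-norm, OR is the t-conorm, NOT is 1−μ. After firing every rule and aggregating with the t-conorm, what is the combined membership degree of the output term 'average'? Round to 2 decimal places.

R1: strong=0.18, ¬fine=1−0.62=0.38; AND[max(0, a+b−1)] → w = 0.00
R2: regular=0.84, ideal=0.66; AND[max(0, a+b−1)] → w = 0.50
R3: fine=0.62, high=0.53; AND[max(0, a+b−1)] → w = 0.15
Rules with consequent 'average': {R2, R3} → strengths 0.50, 0.15
Aggregate via t-conorm [min(1, a+b)]: 0.65

0.65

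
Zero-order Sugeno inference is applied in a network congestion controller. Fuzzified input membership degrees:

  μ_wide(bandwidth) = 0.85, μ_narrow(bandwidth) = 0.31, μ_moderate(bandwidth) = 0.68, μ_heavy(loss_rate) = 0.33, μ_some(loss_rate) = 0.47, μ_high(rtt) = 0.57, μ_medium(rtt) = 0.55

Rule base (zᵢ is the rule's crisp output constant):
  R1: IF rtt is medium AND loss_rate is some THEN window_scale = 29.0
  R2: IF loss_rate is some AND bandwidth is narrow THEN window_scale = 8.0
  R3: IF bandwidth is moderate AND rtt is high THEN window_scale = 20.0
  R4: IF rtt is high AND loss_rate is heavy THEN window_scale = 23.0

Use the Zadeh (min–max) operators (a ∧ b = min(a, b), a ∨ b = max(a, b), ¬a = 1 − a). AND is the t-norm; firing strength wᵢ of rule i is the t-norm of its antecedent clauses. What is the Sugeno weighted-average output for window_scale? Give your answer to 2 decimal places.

R1 (z=29.0): medium=0.55, some=0.47; AND[min(a, b)] → w = 0.47
R2 (z=8.0): some=0.47, narrow=0.31; AND[min(a, b)] → w = 0.31
R3 (z=20.0): moderate=0.68, high=0.57; AND[min(a, b)] → w = 0.57
R4 (z=23.0): high=0.57, heavy=0.33; AND[min(a, b)] → w = 0.33
Weighted average = (0.47·29.0 + 0.31·8.0 + 0.57·20.0 + 0.33·23.0) / (0.47 + 0.31 + 0.57 + 0.33)
  = 35.1000 / 1.6800 = 20.89

20.89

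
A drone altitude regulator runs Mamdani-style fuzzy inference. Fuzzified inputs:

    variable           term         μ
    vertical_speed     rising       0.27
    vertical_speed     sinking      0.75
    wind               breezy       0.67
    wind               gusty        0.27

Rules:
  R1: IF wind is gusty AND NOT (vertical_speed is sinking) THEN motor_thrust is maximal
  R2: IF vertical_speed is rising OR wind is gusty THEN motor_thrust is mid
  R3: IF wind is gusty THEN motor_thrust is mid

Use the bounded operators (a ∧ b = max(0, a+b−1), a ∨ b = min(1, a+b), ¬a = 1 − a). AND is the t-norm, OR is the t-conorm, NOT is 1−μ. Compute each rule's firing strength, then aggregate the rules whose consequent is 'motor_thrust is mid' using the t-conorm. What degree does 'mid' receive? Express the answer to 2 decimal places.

0.81

R1: gusty=0.27, ¬sinking=1−0.75=0.25; AND[max(0, a+b−1)] → w = 0.00
R2: rising=0.27, gusty=0.27; OR[min(1, a+b)] → w = 0.54
R3: gusty=0.27 → w = 0.27
Rules with consequent 'mid': {R2, R3} → strengths 0.54, 0.27
Aggregate via t-conorm [min(1, a+b)]: 0.81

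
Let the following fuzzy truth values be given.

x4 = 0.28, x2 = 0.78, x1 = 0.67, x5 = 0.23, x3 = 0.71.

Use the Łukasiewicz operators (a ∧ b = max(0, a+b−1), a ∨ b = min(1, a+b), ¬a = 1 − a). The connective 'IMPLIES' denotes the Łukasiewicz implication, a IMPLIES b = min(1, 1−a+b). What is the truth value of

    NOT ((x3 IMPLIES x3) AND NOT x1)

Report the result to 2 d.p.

0.67

x3 IMPLIES x3  [Łukasiewicz: min(1, 1−a+b)] with a=0.71, b=0.71 → 1.00
NOT x1 = 1 − 0.67 = 0.33
(x3 IMPLIES x3) AND NOT x1 = max(0, a+b−1) on (1.00, 0.33) = 0.33
NOT ((x3 IMPLIES x3) AND NOT x1) = 1 − 0.33 = 0.67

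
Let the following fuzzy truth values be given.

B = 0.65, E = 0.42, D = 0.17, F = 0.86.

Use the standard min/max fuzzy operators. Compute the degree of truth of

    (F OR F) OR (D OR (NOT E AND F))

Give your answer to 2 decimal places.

F OR F = max(a, b) on (0.86, 0.86) = 0.86
NOT E = 1 − 0.42 = 0.58
NOT E AND F = min(a, b) on (0.58, 0.86) = 0.58
D OR (NOT E AND F) = max(a, b) on (0.17, 0.58) = 0.58
(F OR F) OR (D OR (NOT E AND F)) = max(a, b) on (0.86, 0.58) = 0.86

0.86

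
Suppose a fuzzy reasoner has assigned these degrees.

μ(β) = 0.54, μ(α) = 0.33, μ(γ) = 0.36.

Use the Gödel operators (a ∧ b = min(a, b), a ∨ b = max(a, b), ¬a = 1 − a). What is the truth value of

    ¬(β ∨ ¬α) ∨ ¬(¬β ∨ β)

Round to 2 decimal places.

0.46

¬α = 1 − 0.33 = 0.67
β ∨ ¬α = max(a, b) on (0.54, 0.67) = 0.67
¬(β ∨ ¬α) = 1 − 0.67 = 0.33
¬β = 1 − 0.54 = 0.46
¬β ∨ β = max(a, b) on (0.46, 0.54) = 0.54
¬(¬β ∨ β) = 1 − 0.54 = 0.46
¬(β ∨ ¬α) ∨ ¬(¬β ∨ β) = max(a, b) on (0.33, 0.46) = 0.46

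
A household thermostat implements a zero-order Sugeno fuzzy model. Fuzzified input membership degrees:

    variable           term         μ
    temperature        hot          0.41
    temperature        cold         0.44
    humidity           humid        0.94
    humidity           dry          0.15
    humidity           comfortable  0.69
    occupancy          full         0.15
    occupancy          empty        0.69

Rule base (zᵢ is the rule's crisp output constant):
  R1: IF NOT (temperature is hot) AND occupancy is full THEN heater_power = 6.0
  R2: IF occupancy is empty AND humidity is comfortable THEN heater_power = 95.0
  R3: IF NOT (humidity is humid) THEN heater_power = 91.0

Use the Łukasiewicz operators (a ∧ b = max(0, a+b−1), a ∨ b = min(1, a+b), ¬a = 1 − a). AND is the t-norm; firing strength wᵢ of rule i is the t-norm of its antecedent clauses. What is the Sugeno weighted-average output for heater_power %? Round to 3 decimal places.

R1 (z=6.0): ¬hot=1−0.41=0.59, full=0.15; AND[max(0, a+b−1)] → w = 0.00
R2 (z=95.0): empty=0.69, comfortable=0.69; AND[max(0, a+b−1)] → w = 0.38
R3 (z=91.0): ¬humid=1−0.94=0.06 → w = 0.06
Weighted average = (0.00·6.0 + 0.38·95.0 + 0.06·91.0) / (0.00 + 0.38 + 0.06)
  = 41.5600 / 0.4400 = 94.455

94.455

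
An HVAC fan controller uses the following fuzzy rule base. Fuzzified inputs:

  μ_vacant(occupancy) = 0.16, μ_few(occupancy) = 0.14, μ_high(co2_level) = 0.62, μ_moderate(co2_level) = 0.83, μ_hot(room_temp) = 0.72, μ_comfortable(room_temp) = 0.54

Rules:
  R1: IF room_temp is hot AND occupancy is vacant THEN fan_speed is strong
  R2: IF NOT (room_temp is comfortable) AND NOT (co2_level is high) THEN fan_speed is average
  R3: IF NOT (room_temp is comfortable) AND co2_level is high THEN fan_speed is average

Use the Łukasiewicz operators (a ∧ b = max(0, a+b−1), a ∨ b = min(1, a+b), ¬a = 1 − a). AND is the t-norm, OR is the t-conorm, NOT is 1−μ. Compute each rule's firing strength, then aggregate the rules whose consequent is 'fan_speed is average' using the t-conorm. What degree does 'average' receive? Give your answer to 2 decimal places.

R1: hot=0.72, vacant=0.16; AND[max(0, a+b−1)] → w = 0.00
R2: ¬comfortable=1−0.54=0.46, ¬high=1−0.62=0.38; AND[max(0, a+b−1)] → w = 0.00
R3: ¬comfortable=1−0.54=0.46, high=0.62; AND[max(0, a+b−1)] → w = 0.08
Rules with consequent 'average': {R2, R3} → strengths 0.00, 0.08
Aggregate via t-conorm [min(1, a+b)]: 0.08

0.08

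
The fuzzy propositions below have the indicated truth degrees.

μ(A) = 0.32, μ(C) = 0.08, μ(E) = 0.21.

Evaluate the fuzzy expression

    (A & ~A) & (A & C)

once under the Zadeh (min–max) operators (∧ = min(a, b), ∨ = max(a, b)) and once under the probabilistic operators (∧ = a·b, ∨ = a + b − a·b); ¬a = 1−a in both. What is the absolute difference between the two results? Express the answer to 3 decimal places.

Under Zadeh (min–max):
  ~A = 1 − 0.32 = 0.68
  A & ~A = min(a, b) on (0.32, 0.68) = 0.32
  A & C = min(a, b) on (0.32, 0.08) = 0.08
  (A & ~A) & (A & C) = min(a, b) on (0.32, 0.08) = 0.08
  → value = 0.0800
Under probabilistic:
  ~A = 1 − 0.3200 = 0.6800
  A & ~A = a·b on (0.3200, 0.6800) = 0.2176
  A & C = a·b on (0.3200, 0.0800) = 0.0256
  (A & ~A) & (A & C) = a·b on (0.2176, 0.0256) = 0.0056
  → value = 0.0056
|0.0800 − 0.0056| = 0.074

0.074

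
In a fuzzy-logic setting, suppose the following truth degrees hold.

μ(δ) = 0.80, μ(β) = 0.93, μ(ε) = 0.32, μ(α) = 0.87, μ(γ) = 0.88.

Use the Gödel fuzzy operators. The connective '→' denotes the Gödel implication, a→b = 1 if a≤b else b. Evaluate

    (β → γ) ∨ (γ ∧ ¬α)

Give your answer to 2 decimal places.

0.88

β → γ  [Gödel: 1 if a≤b else b] with a=0.93, b=0.88 → 0.88
¬α = 1 − 0.87 = 0.13
γ ∧ ¬α = min(a, b) on (0.88, 0.13) = 0.13
(β → γ) ∨ (γ ∧ ¬α) = max(a, b) on (0.88, 0.13) = 0.88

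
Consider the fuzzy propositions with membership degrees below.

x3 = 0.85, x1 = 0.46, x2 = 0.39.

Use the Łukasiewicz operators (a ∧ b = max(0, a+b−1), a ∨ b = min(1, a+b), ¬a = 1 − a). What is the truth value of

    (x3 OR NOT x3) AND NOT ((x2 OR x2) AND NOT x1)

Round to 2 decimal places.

0.68

NOT x3 = 1 − 0.85 = 0.15
x3 OR NOT x3 = min(1, a+b) on (0.85, 0.15) = 1.00
x2 OR x2 = min(1, a+b) on (0.39, 0.39) = 0.78
NOT x1 = 1 − 0.46 = 0.54
(x2 OR x2) AND NOT x1 = max(0, a+b−1) on (0.78, 0.54) = 0.32
NOT ((x2 OR x2) AND NOT x1) = 1 − 0.32 = 0.68
(x3 OR NOT x3) AND NOT ((x2 OR x2) AND NOT x1) = max(0, a+b−1) on (1.00, 0.68) = 0.68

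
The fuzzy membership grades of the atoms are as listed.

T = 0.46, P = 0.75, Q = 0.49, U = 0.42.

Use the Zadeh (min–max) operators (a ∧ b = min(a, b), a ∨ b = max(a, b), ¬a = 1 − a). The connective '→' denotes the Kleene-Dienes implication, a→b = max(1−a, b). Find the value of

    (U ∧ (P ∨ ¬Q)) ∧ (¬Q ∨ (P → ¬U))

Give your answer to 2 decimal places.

¬Q = 1 − 0.49 = 0.51
P ∨ ¬Q = max(a, b) on (0.75, 0.51) = 0.75
U ∧ (P ∨ ¬Q) = min(a, b) on (0.42, 0.75) = 0.42
¬Q = 1 − 0.49 = 0.51
¬U = 1 − 0.42 = 0.58
P → ¬U  [Kleene-Dienes: max(1−a, b)] with a=0.75, b=0.58 → 0.58
¬Q ∨ (P → ¬U) = max(a, b) on (0.51, 0.58) = 0.58
(U ∧ (P ∨ ¬Q)) ∧ (¬Q ∨ (P → ¬U)) = min(a, b) on (0.42, 0.58) = 0.42

0.42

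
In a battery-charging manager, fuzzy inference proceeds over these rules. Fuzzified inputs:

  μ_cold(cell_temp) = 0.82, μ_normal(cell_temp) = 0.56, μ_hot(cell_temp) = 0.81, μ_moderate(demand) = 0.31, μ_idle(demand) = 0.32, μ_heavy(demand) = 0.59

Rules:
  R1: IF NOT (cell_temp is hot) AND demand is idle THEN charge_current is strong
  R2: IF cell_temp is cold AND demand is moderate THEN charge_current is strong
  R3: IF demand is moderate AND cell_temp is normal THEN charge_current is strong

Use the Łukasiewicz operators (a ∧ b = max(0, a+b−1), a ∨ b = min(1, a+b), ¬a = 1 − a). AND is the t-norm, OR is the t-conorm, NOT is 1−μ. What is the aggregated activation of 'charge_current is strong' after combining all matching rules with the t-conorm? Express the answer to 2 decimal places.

0.13

R1: ¬hot=1−0.81=0.19, idle=0.32; AND[max(0, a+b−1)] → w = 0.00
R2: cold=0.82, moderate=0.31; AND[max(0, a+b−1)] → w = 0.13
R3: moderate=0.31, normal=0.56; AND[max(0, a+b−1)] → w = 0.00
Rules with consequent 'strong': {R1, R2, R3} → strengths 0.00, 0.13, 0.00
Aggregate via t-conorm [min(1, a+b)]: 0.13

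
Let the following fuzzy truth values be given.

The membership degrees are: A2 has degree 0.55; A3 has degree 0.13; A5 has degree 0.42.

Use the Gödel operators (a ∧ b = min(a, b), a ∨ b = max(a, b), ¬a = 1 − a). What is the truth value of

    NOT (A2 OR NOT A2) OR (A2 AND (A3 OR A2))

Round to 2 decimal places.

0.55

NOT A2 = 1 − 0.55 = 0.45
A2 OR NOT A2 = max(a, b) on (0.55, 0.45) = 0.55
NOT (A2 OR NOT A2) = 1 − 0.55 = 0.45
A3 OR A2 = max(a, b) on (0.13, 0.55) = 0.55
A2 AND (A3 OR A2) = min(a, b) on (0.55, 0.55) = 0.55
NOT (A2 OR NOT A2) OR (A2 AND (A3 OR A2)) = max(a, b) on (0.45, 0.55) = 0.55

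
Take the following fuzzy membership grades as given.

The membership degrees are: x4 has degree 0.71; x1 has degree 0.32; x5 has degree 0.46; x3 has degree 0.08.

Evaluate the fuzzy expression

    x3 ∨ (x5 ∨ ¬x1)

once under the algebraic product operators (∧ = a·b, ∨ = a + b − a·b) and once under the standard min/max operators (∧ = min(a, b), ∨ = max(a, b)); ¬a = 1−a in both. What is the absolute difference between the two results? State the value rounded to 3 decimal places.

Under algebraic product:
  ¬x1 = 1 − 0.3200 = 0.6800
  x5 ∨ ¬x1 = a + b − a·b on (0.4600, 0.6800) = 0.8272
  x3 ∨ (x5 ∨ ¬x1) = a + b − a·b on (0.0800, 0.8272) = 0.8410
  → value = 0.8410
Under standard min/max:
  ¬x1 = 1 − 0.32 = 0.68
  x5 ∨ ¬x1 = max(a, b) on (0.46, 0.68) = 0.68
  x3 ∨ (x5 ∨ ¬x1) = max(a, b) on (0.08, 0.68) = 0.68
  → value = 0.6800
|0.8410 − 0.6800| = 0.161

0.161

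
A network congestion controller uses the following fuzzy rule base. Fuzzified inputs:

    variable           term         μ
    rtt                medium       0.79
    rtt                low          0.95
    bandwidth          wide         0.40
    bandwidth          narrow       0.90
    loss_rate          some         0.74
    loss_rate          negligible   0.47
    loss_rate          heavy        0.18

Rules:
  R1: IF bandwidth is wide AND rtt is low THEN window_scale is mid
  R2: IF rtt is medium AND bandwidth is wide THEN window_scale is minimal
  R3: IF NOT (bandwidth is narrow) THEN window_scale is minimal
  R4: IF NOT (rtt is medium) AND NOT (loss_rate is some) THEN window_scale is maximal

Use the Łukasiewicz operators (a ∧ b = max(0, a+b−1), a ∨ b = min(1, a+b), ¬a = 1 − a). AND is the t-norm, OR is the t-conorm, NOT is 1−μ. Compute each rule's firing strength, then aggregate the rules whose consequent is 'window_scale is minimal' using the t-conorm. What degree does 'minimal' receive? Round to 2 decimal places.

R1: wide=0.40, low=0.95; AND[max(0, a+b−1)] → w = 0.35
R2: medium=0.79, wide=0.40; AND[max(0, a+b−1)] → w = 0.19
R3: ¬narrow=1−0.90=0.10 → w = 0.10
R4: ¬medium=1−0.79=0.21, ¬some=1−0.74=0.26; AND[max(0, a+b−1)] → w = 0.00
Rules with consequent 'minimal': {R2, R3} → strengths 0.19, 0.10
Aggregate via t-conorm [min(1, a+b)]: 0.29

0.29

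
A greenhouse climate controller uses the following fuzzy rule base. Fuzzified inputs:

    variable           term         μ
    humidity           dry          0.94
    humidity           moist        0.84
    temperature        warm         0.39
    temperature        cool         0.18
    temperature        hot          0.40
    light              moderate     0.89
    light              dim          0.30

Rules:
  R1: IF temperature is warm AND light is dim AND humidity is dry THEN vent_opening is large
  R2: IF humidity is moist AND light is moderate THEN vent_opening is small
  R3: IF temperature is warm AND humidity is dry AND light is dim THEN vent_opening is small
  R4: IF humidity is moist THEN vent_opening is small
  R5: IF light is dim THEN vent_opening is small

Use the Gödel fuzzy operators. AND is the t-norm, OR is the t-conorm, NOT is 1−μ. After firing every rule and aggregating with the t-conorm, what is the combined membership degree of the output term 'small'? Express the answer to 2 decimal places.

R1: warm=0.39, dim=0.30, dry=0.94; AND[min(a, b)] → w = 0.30
R2: moist=0.84, moderate=0.89; AND[min(a, b)] → w = 0.84
R3: warm=0.39, dry=0.94, dim=0.30; AND[min(a, b)] → w = 0.30
R4: moist=0.84 → w = 0.84
R5: dim=0.30 → w = 0.30
Rules with consequent 'small': {R2, R3, R4, R5} → strengths 0.84, 0.30, 0.84, 0.30
Aggregate via t-conorm [max(a, b)]: 0.84

0.84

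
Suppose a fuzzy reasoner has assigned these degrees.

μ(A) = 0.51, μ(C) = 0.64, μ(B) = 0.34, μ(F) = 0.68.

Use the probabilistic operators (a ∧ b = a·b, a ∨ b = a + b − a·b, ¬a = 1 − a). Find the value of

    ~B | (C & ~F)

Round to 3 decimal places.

0.730

~B = 1 − 0.3400 = 0.6600
~F = 1 − 0.6800 = 0.3200
C & ~F = a·b on (0.6400, 0.3200) = 0.2048
~B | (C & ~F) = a + b − a·b on (0.6600, 0.2048) = 0.7296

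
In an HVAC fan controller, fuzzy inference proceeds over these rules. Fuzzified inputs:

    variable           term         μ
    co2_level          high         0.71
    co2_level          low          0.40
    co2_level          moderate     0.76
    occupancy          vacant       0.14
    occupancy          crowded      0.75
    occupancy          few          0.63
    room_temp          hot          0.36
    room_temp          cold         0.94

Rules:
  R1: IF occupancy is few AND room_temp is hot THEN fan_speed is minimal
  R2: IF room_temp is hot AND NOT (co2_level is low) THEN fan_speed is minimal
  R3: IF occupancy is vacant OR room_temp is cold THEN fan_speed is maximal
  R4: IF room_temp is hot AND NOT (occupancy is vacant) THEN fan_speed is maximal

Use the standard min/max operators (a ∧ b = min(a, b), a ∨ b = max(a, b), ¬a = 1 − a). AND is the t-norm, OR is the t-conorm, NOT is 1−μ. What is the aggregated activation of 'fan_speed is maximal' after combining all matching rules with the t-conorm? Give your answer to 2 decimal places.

0.94

R1: few=0.63, hot=0.36; AND[min(a, b)] → w = 0.36
R2: hot=0.36, ¬low=1−0.40=0.60; AND[min(a, b)] → w = 0.36
R3: vacant=0.14, cold=0.94; OR[max(a, b)] → w = 0.94
R4: hot=0.36, ¬vacant=1−0.14=0.86; AND[min(a, b)] → w = 0.36
Rules with consequent 'maximal': {R3, R4} → strengths 0.94, 0.36
Aggregate via t-conorm [max(a, b)]: 0.94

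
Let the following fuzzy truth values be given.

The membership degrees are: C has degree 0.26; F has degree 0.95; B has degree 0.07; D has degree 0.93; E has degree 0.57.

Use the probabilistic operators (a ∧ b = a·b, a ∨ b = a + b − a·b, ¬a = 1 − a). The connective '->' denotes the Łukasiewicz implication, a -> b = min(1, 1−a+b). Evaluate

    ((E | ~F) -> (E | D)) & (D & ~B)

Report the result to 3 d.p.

~F = 1 − 0.9500 = 0.0500
E | ~F = a + b − a·b on (0.5700, 0.0500) = 0.5915
E | D = a + b − a·b on (0.5700, 0.9300) = 0.9699
(E | ~F) -> (E | D)  [Łukasiewicz: min(1, 1−a+b)] with a=0.5915, b=0.9699 → 1.0000
~B = 1 − 0.0700 = 0.9300
D & ~B = a·b on (0.9300, 0.9300) = 0.8649
((E | ~F) -> (E | D)) & (D & ~B) = a·b on (1.0000, 0.8649) = 0.8649

0.865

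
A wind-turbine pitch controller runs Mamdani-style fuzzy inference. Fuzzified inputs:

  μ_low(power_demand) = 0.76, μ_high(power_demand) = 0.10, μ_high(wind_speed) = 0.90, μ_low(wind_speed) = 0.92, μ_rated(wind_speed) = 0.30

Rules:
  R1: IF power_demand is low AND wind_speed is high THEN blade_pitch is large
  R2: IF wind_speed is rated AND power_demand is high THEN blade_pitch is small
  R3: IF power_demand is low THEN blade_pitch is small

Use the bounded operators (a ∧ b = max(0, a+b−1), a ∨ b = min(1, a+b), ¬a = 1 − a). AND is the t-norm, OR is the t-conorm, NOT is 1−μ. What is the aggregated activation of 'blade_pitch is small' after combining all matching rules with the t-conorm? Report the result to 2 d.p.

R1: low=0.76, high=0.90; AND[max(0, a+b−1)] → w = 0.66
R2: rated=0.30, high=0.10; AND[max(0, a+b−1)] → w = 0.00
R3: low=0.76 → w = 0.76
Rules with consequent 'small': {R2, R3} → strengths 0.00, 0.76
Aggregate via t-conorm [min(1, a+b)]: 0.76

0.76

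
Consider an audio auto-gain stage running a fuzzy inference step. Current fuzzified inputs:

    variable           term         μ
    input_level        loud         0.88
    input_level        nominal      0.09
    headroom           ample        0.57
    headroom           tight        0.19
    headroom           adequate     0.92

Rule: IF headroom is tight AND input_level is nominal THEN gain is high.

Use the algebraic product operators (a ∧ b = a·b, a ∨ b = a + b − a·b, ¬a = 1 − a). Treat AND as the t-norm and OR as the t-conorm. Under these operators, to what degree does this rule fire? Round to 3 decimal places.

0.017

firing strength: tight=0.19, nominal=0.09; AND[a·b] → w = 0.0171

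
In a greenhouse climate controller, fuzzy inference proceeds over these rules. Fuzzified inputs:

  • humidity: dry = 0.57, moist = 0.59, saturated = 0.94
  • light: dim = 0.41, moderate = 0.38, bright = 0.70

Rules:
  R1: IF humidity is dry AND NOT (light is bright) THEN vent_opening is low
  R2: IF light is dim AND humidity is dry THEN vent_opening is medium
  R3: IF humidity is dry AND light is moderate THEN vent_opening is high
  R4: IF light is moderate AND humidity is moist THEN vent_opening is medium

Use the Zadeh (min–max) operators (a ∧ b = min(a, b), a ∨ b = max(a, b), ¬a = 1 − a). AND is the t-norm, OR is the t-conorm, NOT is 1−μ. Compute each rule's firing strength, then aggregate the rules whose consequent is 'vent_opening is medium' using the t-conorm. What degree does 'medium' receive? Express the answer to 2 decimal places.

R1: dry=0.57, ¬bright=1−0.70=0.30; AND[min(a, b)] → w = 0.30
R2: dim=0.41, dry=0.57; AND[min(a, b)] → w = 0.41
R3: dry=0.57, moderate=0.38; AND[min(a, b)] → w = 0.38
R4: moderate=0.38, moist=0.59; AND[min(a, b)] → w = 0.38
Rules with consequent 'medium': {R2, R4} → strengths 0.41, 0.38
Aggregate via t-conorm [max(a, b)]: 0.41

0.41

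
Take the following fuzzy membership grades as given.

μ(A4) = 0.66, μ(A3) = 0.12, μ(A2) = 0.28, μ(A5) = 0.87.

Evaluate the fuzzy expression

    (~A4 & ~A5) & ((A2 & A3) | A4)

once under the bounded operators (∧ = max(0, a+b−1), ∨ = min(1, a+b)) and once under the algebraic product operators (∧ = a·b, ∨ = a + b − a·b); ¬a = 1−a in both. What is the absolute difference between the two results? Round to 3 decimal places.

Under bounded:
  ~A4 = 1 − 0.66 = 0.34
  ~A5 = 1 − 0.87 = 0.13
  ~A4 & ~A5 = max(0, a+b−1) on (0.34, 0.13) = 0.00
  A2 & A3 = max(0, a+b−1) on (0.28, 0.12) = 0.00
  (A2 & A3) | A4 = min(1, a+b) on (0.00, 0.66) = 0.66
  (~A4 & ~A5) & ((A2 & A3) | A4) = max(0, a+b−1) on (0.00, 0.66) = 0.00
  → value = 0.0000
Under algebraic product:
  ~A4 = 1 − 0.6600 = 0.3400
  ~A5 = 1 − 0.8700 = 0.1300
  ~A4 & ~A5 = a·b on (0.3400, 0.1300) = 0.0442
  A2 & A3 = a·b on (0.2800, 0.1200) = 0.0336
  (A2 & A3) | A4 = a + b − a·b on (0.0336, 0.6600) = 0.6714
  (~A4 & ~A5) & ((A2 & A3) | A4) = a·b on (0.0442, 0.6714) = 0.0297
  → value = 0.0297
|0.0000 − 0.0297| = 0.030

0.030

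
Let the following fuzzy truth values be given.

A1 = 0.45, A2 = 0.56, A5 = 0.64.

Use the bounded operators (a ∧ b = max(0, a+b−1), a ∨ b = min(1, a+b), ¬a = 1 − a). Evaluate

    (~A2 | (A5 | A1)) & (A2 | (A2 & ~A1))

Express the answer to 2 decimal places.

~A2 = 1 − 0.56 = 0.44
A5 | A1 = min(1, a+b) on (0.64, 0.45) = 1.00
~A2 | (A5 | A1) = min(1, a+b) on (0.44, 1.00) = 1.00
~A1 = 1 − 0.45 = 0.55
A2 & ~A1 = max(0, a+b−1) on (0.56, 0.55) = 0.11
A2 | (A2 & ~A1) = min(1, a+b) on (0.56, 0.11) = 0.67
(~A2 | (A5 | A1)) & (A2 | (A2 & ~A1)) = max(0, a+b−1) on (1.00, 0.67) = 0.67

0.67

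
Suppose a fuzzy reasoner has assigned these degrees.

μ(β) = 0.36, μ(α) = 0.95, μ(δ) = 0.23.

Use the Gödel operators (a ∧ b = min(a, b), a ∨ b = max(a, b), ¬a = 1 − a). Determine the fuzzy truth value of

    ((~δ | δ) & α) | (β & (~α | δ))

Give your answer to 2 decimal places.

~δ = 1 − 0.23 = 0.77
~δ | δ = max(a, b) on (0.77, 0.23) = 0.77
(~δ | δ) & α = min(a, b) on (0.77, 0.95) = 0.77
~α = 1 − 0.95 = 0.05
~α | δ = max(a, b) on (0.05, 0.23) = 0.23
β & (~α | δ) = min(a, b) on (0.36, 0.23) = 0.23
((~δ | δ) & α) | (β & (~α | δ)) = max(a, b) on (0.77, 0.23) = 0.77

0.77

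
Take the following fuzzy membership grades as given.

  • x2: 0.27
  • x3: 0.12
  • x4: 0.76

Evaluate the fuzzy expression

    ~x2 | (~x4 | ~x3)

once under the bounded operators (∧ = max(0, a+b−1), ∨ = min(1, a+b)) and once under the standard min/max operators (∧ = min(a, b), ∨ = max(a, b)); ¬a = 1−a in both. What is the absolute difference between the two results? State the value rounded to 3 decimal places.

0.120

Under bounded:
  ~x2 = 1 − 0.27 = 0.73
  ~x4 = 1 − 0.76 = 0.24
  ~x3 = 1 − 0.12 = 0.88
  ~x4 | ~x3 = min(1, a+b) on (0.24, 0.88) = 1.00
  ~x2 | (~x4 | ~x3) = min(1, a+b) on (0.73, 1.00) = 1.00
  → value = 1.0000
Under standard min/max:
  ~x2 = 1 − 0.27 = 0.73
  ~x4 = 1 − 0.76 = 0.24
  ~x3 = 1 − 0.12 = 0.88
  ~x4 | ~x3 = max(a, b) on (0.24, 0.88) = 0.88
  ~x2 | (~x4 | ~x3) = max(a, b) on (0.73, 0.88) = 0.88
  → value = 0.8800
|1.0000 − 0.8800| = 0.120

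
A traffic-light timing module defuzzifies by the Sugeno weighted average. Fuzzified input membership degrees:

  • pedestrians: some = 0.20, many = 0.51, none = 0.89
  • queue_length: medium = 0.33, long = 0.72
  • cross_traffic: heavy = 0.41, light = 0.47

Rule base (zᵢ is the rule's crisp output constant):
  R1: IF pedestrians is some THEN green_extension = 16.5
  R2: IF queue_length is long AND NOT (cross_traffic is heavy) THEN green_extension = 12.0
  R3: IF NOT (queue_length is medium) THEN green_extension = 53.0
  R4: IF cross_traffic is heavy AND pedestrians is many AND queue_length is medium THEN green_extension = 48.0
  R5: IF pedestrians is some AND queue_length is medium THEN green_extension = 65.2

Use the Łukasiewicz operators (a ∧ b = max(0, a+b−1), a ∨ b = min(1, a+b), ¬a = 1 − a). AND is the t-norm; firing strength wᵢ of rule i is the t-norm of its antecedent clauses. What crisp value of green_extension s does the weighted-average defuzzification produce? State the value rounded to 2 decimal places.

36.04

R1 (z=16.5): some=0.20 → w = 0.20
R2 (z=12.0): long=0.72, ¬heavy=1−0.41=0.59; AND[max(0, a+b−1)] → w = 0.31
R3 (z=53.0): ¬medium=1−0.33=0.67 → w = 0.67
R4 (z=48.0): heavy=0.41, many=0.51, medium=0.33; AND[max(0, a+b−1)] → w = 0.00
R5 (z=65.2): some=0.20, medium=0.33; AND[max(0, a+b−1)] → w = 0.00
Weighted average = (0.20·16.5 + 0.31·12.0 + 0.67·53.0 + 0.00·48.0 + 0.00·65.2) / (0.20 + 0.31 + 0.67 + 0.00 + 0.00)
  = 42.5300 / 1.1800 = 36.04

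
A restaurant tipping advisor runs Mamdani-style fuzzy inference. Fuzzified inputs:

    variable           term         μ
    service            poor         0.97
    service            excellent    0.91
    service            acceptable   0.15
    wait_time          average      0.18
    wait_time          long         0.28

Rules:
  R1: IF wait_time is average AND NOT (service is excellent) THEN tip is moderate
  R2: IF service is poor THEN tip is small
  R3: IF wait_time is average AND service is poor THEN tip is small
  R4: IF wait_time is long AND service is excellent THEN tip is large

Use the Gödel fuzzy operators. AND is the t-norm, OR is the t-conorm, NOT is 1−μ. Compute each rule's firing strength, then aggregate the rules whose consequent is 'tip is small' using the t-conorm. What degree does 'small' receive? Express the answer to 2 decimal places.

0.97

R1: average=0.18, ¬excellent=1−0.91=0.09; AND[min(a, b)] → w = 0.09
R2: poor=0.97 → w = 0.97
R3: average=0.18, poor=0.97; AND[min(a, b)] → w = 0.18
R4: long=0.28, excellent=0.91; AND[min(a, b)] → w = 0.28
Rules with consequent 'small': {R2, R3} → strengths 0.97, 0.18
Aggregate via t-conorm [max(a, b)]: 0.97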